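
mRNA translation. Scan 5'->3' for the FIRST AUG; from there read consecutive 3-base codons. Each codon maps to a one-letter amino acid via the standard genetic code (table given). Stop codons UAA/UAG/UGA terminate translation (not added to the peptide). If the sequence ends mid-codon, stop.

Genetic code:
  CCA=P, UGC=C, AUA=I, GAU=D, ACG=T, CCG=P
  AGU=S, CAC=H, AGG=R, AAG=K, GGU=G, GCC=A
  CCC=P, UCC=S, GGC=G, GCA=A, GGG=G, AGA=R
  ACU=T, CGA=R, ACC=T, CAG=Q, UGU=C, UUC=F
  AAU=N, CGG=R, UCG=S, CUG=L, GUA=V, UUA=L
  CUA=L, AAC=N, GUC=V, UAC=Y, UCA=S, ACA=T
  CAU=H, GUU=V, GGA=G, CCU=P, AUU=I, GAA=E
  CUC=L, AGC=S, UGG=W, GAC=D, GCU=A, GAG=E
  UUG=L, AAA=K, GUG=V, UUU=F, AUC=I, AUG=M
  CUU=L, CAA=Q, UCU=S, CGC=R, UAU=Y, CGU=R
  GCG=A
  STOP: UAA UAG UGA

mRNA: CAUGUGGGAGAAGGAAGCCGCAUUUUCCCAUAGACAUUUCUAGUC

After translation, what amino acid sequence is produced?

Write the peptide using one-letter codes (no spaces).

start AUG at pos 1
pos 1: AUG -> M; peptide=M
pos 4: UGG -> W; peptide=MW
pos 7: GAG -> E; peptide=MWE
pos 10: AAG -> K; peptide=MWEK
pos 13: GAA -> E; peptide=MWEKE
pos 16: GCC -> A; peptide=MWEKEA
pos 19: GCA -> A; peptide=MWEKEAA
pos 22: UUU -> F; peptide=MWEKEAAF
pos 25: UCC -> S; peptide=MWEKEAAFS
pos 28: CAU -> H; peptide=MWEKEAAFSH
pos 31: AGA -> R; peptide=MWEKEAAFSHR
pos 34: CAU -> H; peptide=MWEKEAAFSHRH
pos 37: UUC -> F; peptide=MWEKEAAFSHRHF
pos 40: UAG -> STOP

Answer: MWEKEAAFSHRHF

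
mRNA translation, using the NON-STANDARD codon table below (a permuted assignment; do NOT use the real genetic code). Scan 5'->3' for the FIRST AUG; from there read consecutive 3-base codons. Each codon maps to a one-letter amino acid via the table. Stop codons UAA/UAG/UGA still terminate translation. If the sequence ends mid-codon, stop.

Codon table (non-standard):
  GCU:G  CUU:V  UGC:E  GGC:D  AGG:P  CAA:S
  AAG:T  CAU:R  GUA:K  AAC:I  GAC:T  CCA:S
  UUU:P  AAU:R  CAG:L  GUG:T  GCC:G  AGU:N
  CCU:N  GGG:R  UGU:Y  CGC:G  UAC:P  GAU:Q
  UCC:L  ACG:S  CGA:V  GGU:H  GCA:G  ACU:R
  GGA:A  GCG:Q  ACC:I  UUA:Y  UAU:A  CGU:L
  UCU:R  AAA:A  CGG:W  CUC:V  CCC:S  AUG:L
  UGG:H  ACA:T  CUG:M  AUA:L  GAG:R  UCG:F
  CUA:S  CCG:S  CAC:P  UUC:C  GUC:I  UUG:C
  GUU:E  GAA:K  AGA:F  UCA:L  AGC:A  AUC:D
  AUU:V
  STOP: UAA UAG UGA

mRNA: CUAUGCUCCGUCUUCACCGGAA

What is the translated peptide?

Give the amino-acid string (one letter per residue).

start AUG at pos 2
pos 2: AUG -> L; peptide=L
pos 5: CUC -> V; peptide=LV
pos 8: CGU -> L; peptide=LVL
pos 11: CUU -> V; peptide=LVLV
pos 14: CAC -> P; peptide=LVLVP
pos 17: CGG -> W; peptide=LVLVPW
pos 20: only 2 nt remain (<3), stop (end of mRNA)

Answer: LVLVPW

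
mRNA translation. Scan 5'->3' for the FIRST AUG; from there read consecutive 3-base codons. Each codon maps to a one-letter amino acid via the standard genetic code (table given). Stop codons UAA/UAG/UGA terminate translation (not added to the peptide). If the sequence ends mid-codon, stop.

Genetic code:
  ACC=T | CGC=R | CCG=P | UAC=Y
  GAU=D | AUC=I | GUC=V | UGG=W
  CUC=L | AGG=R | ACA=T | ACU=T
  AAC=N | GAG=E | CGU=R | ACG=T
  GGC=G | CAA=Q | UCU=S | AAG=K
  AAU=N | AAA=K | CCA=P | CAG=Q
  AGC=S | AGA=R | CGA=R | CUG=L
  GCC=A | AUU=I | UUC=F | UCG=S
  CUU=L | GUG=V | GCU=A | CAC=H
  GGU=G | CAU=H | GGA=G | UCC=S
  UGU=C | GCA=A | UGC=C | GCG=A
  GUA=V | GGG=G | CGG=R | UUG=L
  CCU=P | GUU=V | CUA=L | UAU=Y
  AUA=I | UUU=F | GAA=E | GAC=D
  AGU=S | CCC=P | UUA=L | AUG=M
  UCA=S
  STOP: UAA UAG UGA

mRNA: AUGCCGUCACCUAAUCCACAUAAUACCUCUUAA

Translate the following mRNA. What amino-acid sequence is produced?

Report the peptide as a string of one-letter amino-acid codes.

Answer: MPSPNPHNTS

Derivation:
start AUG at pos 0
pos 0: AUG -> M; peptide=M
pos 3: CCG -> P; peptide=MP
pos 6: UCA -> S; peptide=MPS
pos 9: CCU -> P; peptide=MPSP
pos 12: AAU -> N; peptide=MPSPN
pos 15: CCA -> P; peptide=MPSPNP
pos 18: CAU -> H; peptide=MPSPNPH
pos 21: AAU -> N; peptide=MPSPNPHN
pos 24: ACC -> T; peptide=MPSPNPHNT
pos 27: UCU -> S; peptide=MPSPNPHNTS
pos 30: UAA -> STOP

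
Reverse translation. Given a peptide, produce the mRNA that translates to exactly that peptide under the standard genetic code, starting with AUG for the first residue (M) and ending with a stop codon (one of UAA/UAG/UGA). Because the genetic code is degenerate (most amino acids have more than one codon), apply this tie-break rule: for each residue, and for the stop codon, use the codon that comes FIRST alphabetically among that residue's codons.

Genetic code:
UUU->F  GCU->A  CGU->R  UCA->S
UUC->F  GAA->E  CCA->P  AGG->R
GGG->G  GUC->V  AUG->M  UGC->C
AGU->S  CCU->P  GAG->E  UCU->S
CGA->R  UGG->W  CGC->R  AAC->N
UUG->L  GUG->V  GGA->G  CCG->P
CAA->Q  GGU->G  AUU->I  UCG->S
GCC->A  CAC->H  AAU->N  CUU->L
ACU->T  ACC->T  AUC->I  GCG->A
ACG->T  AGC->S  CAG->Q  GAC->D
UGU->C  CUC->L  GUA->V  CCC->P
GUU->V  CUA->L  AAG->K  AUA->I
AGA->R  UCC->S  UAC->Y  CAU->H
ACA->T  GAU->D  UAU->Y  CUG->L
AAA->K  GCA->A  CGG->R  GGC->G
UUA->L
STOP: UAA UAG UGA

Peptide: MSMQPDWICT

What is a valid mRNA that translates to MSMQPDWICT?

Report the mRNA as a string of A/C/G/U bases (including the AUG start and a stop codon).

residue 1: M -> AUG (start codon)
residue 2: S codons sorted = AGC,AGU,UCA,UCC,UCG,UCU -> pick first = AGC
residue 3: M -> AUG (only codon)
residue 4: Q codons sorted = CAA,CAG -> pick first = CAA
residue 5: P codons sorted = CCA,CCC,CCG,CCU -> pick first = CCA
residue 6: D codons sorted = GAC,GAU -> pick first = GAC
residue 7: W -> UGG (only codon)
residue 8: I codons sorted = AUA,AUC,AUU -> pick first = AUA
residue 9: C codons sorted = UGC,UGU -> pick first = UGC
residue 10: T codons sorted = ACA,ACC,ACG,ACU -> pick first = ACA
terminator: stop codons sorted = UAA,UAG,UGA -> pick first = UAA

Answer: mRNA: AUGAGCAUGCAACCAGACUGGAUAUGCACAUAA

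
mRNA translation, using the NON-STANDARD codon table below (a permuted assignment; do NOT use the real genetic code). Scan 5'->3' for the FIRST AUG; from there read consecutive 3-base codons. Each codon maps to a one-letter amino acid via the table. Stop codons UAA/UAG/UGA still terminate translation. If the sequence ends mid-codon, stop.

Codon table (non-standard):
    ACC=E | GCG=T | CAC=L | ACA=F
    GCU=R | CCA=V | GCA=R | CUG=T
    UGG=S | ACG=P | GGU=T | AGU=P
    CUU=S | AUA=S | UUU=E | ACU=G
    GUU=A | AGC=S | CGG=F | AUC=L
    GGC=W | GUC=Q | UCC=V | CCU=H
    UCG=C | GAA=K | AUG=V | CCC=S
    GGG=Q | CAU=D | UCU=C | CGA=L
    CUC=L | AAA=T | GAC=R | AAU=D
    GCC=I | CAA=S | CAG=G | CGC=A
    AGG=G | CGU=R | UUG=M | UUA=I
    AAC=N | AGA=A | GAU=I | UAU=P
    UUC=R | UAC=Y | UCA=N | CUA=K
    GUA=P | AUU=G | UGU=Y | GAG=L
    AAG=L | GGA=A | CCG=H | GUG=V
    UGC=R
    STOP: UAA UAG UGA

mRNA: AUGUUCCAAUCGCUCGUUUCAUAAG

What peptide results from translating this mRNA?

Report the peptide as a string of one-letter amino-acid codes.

Answer: VRSCLAN

Derivation:
start AUG at pos 0
pos 0: AUG -> V; peptide=V
pos 3: UUC -> R; peptide=VR
pos 6: CAA -> S; peptide=VRS
pos 9: UCG -> C; peptide=VRSC
pos 12: CUC -> L; peptide=VRSCL
pos 15: GUU -> A; peptide=VRSCLA
pos 18: UCA -> N; peptide=VRSCLAN
pos 21: UAA -> STOP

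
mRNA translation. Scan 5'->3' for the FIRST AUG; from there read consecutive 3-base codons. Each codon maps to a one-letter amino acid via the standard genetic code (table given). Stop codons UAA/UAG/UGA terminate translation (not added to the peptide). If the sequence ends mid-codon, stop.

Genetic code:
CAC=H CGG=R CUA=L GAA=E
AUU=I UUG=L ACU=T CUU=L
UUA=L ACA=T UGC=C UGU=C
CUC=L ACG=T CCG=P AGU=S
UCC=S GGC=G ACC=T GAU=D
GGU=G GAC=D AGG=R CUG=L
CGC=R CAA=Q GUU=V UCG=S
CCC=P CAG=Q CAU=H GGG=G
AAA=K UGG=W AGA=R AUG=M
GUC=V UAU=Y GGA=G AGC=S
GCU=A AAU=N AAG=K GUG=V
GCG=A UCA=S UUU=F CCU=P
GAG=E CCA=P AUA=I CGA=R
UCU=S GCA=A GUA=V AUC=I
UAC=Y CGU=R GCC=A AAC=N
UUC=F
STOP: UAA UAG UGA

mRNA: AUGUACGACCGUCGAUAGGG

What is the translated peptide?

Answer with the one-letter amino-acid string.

Answer: MYDRR

Derivation:
start AUG at pos 0
pos 0: AUG -> M; peptide=M
pos 3: UAC -> Y; peptide=MY
pos 6: GAC -> D; peptide=MYD
pos 9: CGU -> R; peptide=MYDR
pos 12: CGA -> R; peptide=MYDRR
pos 15: UAG -> STOP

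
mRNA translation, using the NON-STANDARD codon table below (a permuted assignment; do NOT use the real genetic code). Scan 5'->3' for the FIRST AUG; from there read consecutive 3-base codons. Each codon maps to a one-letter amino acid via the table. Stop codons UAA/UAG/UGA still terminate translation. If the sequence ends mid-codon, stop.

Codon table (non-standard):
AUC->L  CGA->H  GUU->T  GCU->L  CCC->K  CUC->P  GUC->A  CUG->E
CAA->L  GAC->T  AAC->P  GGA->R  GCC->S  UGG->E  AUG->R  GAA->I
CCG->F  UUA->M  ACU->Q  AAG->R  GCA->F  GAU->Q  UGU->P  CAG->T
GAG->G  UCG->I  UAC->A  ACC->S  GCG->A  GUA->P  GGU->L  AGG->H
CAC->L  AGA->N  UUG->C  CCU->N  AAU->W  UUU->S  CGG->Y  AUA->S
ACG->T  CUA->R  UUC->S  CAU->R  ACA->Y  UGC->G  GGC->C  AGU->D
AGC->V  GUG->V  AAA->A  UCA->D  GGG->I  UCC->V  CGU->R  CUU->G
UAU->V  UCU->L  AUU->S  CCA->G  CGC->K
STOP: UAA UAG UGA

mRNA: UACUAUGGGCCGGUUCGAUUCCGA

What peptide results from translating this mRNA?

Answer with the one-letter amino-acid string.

Answer: RCYSQV

Derivation:
start AUG at pos 4
pos 4: AUG -> R; peptide=R
pos 7: GGC -> C; peptide=RC
pos 10: CGG -> Y; peptide=RCY
pos 13: UUC -> S; peptide=RCYS
pos 16: GAU -> Q; peptide=RCYSQ
pos 19: UCC -> V; peptide=RCYSQV
pos 22: only 2 nt remain (<3), stop (end of mRNA)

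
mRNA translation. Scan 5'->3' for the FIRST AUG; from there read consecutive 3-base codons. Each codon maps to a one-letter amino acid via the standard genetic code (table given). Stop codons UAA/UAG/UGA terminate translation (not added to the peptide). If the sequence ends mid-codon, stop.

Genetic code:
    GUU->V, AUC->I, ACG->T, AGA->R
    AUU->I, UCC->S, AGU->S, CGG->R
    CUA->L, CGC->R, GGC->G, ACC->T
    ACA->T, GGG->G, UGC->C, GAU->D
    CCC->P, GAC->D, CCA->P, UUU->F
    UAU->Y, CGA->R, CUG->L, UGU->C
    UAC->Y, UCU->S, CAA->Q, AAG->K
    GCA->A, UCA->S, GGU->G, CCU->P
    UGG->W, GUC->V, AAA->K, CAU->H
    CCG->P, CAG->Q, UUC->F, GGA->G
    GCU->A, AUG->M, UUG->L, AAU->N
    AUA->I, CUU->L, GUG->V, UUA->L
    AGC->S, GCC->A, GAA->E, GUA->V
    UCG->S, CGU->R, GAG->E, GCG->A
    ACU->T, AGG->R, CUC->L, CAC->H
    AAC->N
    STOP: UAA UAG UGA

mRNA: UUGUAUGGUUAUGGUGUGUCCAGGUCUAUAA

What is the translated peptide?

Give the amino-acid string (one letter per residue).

start AUG at pos 4
pos 4: AUG -> M; peptide=M
pos 7: GUU -> V; peptide=MV
pos 10: AUG -> M; peptide=MVM
pos 13: GUG -> V; peptide=MVMV
pos 16: UGU -> C; peptide=MVMVC
pos 19: CCA -> P; peptide=MVMVCP
pos 22: GGU -> G; peptide=MVMVCPG
pos 25: CUA -> L; peptide=MVMVCPGL
pos 28: UAA -> STOP

Answer: MVMVCPGL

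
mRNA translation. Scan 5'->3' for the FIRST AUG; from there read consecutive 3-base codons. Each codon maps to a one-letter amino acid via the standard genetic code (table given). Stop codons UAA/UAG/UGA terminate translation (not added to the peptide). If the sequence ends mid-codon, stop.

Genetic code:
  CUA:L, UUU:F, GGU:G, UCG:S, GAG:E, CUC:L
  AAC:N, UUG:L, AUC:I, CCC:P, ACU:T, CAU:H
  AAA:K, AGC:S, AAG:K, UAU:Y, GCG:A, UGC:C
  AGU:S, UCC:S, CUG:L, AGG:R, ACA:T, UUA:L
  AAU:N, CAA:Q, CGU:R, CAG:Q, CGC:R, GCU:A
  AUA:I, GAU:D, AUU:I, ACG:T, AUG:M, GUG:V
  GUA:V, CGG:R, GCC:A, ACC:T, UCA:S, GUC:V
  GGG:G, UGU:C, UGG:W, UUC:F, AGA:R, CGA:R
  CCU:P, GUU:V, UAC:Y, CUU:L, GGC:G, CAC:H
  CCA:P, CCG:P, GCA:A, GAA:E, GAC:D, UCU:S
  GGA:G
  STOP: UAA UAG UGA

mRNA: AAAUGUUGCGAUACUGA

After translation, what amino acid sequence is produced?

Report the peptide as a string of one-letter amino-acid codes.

start AUG at pos 2
pos 2: AUG -> M; peptide=M
pos 5: UUG -> L; peptide=ML
pos 8: CGA -> R; peptide=MLR
pos 11: UAC -> Y; peptide=MLRY
pos 14: UGA -> STOP

Answer: MLRY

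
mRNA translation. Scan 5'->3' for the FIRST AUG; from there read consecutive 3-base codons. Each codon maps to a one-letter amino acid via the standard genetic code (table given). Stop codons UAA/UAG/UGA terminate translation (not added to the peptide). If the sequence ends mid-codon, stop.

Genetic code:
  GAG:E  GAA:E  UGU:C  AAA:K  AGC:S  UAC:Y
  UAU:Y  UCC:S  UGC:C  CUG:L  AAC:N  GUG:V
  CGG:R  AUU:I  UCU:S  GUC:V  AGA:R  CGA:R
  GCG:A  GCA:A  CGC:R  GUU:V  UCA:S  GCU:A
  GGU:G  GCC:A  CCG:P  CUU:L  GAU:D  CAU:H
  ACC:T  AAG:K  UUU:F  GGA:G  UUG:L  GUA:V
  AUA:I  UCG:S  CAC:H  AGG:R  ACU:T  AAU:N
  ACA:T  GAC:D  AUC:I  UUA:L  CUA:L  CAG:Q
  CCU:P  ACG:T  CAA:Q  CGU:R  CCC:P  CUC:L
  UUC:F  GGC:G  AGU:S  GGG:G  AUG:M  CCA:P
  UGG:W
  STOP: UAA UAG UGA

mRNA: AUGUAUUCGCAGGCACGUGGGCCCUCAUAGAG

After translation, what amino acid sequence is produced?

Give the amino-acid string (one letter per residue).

Answer: MYSQARGPS

Derivation:
start AUG at pos 0
pos 0: AUG -> M; peptide=M
pos 3: UAU -> Y; peptide=MY
pos 6: UCG -> S; peptide=MYS
pos 9: CAG -> Q; peptide=MYSQ
pos 12: GCA -> A; peptide=MYSQA
pos 15: CGU -> R; peptide=MYSQAR
pos 18: GGG -> G; peptide=MYSQARG
pos 21: CCC -> P; peptide=MYSQARGP
pos 24: UCA -> S; peptide=MYSQARGPS
pos 27: UAG -> STOP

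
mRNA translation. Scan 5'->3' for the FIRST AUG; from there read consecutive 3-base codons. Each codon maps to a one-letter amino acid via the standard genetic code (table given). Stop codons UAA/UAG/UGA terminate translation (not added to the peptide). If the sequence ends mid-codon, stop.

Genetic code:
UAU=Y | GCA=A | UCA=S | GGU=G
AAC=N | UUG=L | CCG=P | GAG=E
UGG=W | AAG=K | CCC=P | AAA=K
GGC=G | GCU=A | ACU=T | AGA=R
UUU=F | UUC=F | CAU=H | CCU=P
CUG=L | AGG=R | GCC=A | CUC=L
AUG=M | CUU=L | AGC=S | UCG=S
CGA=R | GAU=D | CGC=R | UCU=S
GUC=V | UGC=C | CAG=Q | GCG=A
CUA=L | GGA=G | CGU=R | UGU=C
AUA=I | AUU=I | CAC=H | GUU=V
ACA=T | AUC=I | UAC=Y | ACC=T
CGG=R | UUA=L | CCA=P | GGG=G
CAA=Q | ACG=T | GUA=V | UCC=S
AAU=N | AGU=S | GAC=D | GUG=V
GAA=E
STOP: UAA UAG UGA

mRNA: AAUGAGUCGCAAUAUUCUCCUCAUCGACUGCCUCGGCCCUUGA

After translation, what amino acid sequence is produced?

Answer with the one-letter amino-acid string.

Answer: MSRNILLIDCLGP

Derivation:
start AUG at pos 1
pos 1: AUG -> M; peptide=M
pos 4: AGU -> S; peptide=MS
pos 7: CGC -> R; peptide=MSR
pos 10: AAU -> N; peptide=MSRN
pos 13: AUU -> I; peptide=MSRNI
pos 16: CUC -> L; peptide=MSRNIL
pos 19: CUC -> L; peptide=MSRNILL
pos 22: AUC -> I; peptide=MSRNILLI
pos 25: GAC -> D; peptide=MSRNILLID
pos 28: UGC -> C; peptide=MSRNILLIDC
pos 31: CUC -> L; peptide=MSRNILLIDCL
pos 34: GGC -> G; peptide=MSRNILLIDCLG
pos 37: CCU -> P; peptide=MSRNILLIDCLGP
pos 40: UGA -> STOP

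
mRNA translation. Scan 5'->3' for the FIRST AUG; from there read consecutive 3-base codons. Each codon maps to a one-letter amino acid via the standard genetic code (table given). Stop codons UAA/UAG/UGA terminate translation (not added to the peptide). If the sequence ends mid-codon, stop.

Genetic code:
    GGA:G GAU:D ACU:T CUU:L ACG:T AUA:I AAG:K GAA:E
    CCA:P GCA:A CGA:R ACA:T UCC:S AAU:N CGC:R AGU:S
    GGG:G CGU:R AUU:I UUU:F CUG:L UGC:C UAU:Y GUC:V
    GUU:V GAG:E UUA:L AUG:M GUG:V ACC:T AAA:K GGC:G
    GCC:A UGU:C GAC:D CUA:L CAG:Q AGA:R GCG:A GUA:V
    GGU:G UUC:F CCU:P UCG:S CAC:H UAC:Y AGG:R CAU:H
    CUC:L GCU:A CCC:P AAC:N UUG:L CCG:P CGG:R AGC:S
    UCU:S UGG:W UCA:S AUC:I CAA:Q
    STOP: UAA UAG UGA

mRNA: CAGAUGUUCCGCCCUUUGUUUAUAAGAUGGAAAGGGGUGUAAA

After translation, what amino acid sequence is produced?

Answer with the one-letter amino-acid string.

Answer: MFRPLFIRWKGV

Derivation:
start AUG at pos 3
pos 3: AUG -> M; peptide=M
pos 6: UUC -> F; peptide=MF
pos 9: CGC -> R; peptide=MFR
pos 12: CCU -> P; peptide=MFRP
pos 15: UUG -> L; peptide=MFRPL
pos 18: UUU -> F; peptide=MFRPLF
pos 21: AUA -> I; peptide=MFRPLFI
pos 24: AGA -> R; peptide=MFRPLFIR
pos 27: UGG -> W; peptide=MFRPLFIRW
pos 30: AAA -> K; peptide=MFRPLFIRWK
pos 33: GGG -> G; peptide=MFRPLFIRWKG
pos 36: GUG -> V; peptide=MFRPLFIRWKGV
pos 39: UAA -> STOP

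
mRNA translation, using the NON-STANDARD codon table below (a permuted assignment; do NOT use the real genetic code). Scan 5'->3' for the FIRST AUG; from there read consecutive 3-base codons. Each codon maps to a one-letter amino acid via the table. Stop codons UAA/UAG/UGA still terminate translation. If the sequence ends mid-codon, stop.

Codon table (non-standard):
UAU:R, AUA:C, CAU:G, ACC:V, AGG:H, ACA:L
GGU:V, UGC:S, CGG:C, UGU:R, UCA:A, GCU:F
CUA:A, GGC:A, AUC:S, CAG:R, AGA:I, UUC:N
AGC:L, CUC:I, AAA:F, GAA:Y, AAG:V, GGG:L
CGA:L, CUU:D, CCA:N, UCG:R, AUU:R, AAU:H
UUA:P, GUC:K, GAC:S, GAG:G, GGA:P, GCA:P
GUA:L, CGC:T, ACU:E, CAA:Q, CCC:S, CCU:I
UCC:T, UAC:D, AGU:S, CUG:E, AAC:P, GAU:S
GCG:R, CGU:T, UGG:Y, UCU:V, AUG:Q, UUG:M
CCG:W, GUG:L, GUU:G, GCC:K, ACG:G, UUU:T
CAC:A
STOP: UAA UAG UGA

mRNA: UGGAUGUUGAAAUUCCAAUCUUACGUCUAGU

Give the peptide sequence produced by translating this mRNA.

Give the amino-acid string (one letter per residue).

start AUG at pos 3
pos 3: AUG -> Q; peptide=Q
pos 6: UUG -> M; peptide=QM
pos 9: AAA -> F; peptide=QMF
pos 12: UUC -> N; peptide=QMFN
pos 15: CAA -> Q; peptide=QMFNQ
pos 18: UCU -> V; peptide=QMFNQV
pos 21: UAC -> D; peptide=QMFNQVD
pos 24: GUC -> K; peptide=QMFNQVDK
pos 27: UAG -> STOP

Answer: QMFNQVDK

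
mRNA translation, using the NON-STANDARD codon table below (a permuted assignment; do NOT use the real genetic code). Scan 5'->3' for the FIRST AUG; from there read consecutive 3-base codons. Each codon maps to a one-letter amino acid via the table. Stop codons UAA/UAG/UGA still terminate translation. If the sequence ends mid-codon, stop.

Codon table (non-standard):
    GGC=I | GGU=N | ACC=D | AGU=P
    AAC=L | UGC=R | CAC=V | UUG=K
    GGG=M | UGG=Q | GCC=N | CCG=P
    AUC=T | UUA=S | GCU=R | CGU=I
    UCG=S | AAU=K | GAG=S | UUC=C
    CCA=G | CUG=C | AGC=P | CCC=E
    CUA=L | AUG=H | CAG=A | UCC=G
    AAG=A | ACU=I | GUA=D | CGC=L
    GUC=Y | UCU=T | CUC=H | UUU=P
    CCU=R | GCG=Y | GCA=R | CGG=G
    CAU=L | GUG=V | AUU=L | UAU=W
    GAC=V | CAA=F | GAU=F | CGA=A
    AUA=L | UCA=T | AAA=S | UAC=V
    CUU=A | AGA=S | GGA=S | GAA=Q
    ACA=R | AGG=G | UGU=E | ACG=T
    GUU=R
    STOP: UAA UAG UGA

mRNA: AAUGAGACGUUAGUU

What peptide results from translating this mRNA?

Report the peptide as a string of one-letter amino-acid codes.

Answer: HSI

Derivation:
start AUG at pos 1
pos 1: AUG -> H; peptide=H
pos 4: AGA -> S; peptide=HS
pos 7: CGU -> I; peptide=HSI
pos 10: UAG -> STOP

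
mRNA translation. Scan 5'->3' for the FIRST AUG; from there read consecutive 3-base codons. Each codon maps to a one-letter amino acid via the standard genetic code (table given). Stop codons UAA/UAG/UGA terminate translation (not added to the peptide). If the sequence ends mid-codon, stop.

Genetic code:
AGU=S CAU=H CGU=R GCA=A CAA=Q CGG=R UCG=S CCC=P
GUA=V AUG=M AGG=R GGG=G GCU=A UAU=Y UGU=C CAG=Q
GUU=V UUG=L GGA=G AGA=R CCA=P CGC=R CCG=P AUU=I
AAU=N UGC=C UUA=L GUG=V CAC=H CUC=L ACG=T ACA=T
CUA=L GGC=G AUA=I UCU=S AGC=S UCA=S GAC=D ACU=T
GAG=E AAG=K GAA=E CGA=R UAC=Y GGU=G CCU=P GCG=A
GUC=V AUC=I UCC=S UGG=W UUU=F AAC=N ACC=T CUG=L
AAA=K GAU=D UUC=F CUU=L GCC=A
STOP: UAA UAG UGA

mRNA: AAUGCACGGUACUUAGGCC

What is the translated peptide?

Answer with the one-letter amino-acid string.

start AUG at pos 1
pos 1: AUG -> M; peptide=M
pos 4: CAC -> H; peptide=MH
pos 7: GGU -> G; peptide=MHG
pos 10: ACU -> T; peptide=MHGT
pos 13: UAG -> STOP

Answer: MHGT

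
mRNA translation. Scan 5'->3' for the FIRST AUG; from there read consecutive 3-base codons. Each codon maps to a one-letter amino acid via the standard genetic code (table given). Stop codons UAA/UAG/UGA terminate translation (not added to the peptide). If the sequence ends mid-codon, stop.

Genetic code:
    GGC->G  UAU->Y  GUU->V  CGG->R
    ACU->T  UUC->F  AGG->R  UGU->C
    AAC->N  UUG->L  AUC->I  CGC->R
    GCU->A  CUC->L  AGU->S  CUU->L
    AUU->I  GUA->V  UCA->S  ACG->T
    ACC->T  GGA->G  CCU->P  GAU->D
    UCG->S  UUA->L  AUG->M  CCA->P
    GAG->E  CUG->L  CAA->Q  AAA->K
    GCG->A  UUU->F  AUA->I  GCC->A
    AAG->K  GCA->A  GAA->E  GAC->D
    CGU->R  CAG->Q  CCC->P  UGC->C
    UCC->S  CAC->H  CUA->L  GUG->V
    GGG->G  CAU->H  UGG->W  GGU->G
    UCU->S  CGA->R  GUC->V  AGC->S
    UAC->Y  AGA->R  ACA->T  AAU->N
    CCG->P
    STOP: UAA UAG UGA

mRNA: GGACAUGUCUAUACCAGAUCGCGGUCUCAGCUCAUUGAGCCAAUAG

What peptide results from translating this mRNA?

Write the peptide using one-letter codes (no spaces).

Answer: MSIPDRGLSSLSQ

Derivation:
start AUG at pos 4
pos 4: AUG -> M; peptide=M
pos 7: UCU -> S; peptide=MS
pos 10: AUA -> I; peptide=MSI
pos 13: CCA -> P; peptide=MSIP
pos 16: GAU -> D; peptide=MSIPD
pos 19: CGC -> R; peptide=MSIPDR
pos 22: GGU -> G; peptide=MSIPDRG
pos 25: CUC -> L; peptide=MSIPDRGL
pos 28: AGC -> S; peptide=MSIPDRGLS
pos 31: UCA -> S; peptide=MSIPDRGLSS
pos 34: UUG -> L; peptide=MSIPDRGLSSL
pos 37: AGC -> S; peptide=MSIPDRGLSSLS
pos 40: CAA -> Q; peptide=MSIPDRGLSSLSQ
pos 43: UAG -> STOP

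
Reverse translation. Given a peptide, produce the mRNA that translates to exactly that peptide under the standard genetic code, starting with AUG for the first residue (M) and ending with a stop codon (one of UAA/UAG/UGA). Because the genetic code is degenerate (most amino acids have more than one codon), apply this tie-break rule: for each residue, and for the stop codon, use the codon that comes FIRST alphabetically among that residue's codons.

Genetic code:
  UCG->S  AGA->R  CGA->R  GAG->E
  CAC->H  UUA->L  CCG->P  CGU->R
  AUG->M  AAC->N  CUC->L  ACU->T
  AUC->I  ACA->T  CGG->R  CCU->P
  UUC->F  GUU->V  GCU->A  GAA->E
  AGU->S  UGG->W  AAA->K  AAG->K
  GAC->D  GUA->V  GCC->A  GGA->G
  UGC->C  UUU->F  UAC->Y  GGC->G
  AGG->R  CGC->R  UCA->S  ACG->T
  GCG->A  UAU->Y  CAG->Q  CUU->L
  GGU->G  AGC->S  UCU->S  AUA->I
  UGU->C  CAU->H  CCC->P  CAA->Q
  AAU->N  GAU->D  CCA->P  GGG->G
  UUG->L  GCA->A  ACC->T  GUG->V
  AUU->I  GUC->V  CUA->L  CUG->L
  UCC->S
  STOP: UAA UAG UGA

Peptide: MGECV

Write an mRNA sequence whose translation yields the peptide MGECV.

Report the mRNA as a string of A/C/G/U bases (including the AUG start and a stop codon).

Answer: mRNA: AUGGGAGAAUGCGUAUAA

Derivation:
residue 1: M -> AUG (start codon)
residue 2: G codons sorted = GGA,GGC,GGG,GGU -> pick first = GGA
residue 3: E codons sorted = GAA,GAG -> pick first = GAA
residue 4: C codons sorted = UGC,UGU -> pick first = UGC
residue 5: V codons sorted = GUA,GUC,GUG,GUU -> pick first = GUA
terminator: stop codons sorted = UAA,UAG,UGA -> pick first = UAA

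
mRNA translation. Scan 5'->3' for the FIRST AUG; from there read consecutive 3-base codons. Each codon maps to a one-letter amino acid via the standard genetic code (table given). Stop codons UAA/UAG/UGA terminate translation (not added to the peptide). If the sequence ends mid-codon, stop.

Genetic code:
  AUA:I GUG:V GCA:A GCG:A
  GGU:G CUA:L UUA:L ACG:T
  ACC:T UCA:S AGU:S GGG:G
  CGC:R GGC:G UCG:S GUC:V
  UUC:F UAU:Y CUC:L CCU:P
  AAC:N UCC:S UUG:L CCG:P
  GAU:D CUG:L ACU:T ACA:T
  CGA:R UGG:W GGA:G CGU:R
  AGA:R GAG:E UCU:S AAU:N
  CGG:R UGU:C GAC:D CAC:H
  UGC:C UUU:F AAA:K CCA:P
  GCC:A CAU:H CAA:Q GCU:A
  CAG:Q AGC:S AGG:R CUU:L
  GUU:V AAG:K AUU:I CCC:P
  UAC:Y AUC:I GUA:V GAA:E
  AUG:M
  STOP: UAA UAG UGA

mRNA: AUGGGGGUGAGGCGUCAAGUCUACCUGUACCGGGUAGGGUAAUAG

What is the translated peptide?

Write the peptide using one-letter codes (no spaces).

Answer: MGVRRQVYLYRVG

Derivation:
start AUG at pos 0
pos 0: AUG -> M; peptide=M
pos 3: GGG -> G; peptide=MG
pos 6: GUG -> V; peptide=MGV
pos 9: AGG -> R; peptide=MGVR
pos 12: CGU -> R; peptide=MGVRR
pos 15: CAA -> Q; peptide=MGVRRQ
pos 18: GUC -> V; peptide=MGVRRQV
pos 21: UAC -> Y; peptide=MGVRRQVY
pos 24: CUG -> L; peptide=MGVRRQVYL
pos 27: UAC -> Y; peptide=MGVRRQVYLY
pos 30: CGG -> R; peptide=MGVRRQVYLYR
pos 33: GUA -> V; peptide=MGVRRQVYLYRV
pos 36: GGG -> G; peptide=MGVRRQVYLYRVG
pos 39: UAA -> STOP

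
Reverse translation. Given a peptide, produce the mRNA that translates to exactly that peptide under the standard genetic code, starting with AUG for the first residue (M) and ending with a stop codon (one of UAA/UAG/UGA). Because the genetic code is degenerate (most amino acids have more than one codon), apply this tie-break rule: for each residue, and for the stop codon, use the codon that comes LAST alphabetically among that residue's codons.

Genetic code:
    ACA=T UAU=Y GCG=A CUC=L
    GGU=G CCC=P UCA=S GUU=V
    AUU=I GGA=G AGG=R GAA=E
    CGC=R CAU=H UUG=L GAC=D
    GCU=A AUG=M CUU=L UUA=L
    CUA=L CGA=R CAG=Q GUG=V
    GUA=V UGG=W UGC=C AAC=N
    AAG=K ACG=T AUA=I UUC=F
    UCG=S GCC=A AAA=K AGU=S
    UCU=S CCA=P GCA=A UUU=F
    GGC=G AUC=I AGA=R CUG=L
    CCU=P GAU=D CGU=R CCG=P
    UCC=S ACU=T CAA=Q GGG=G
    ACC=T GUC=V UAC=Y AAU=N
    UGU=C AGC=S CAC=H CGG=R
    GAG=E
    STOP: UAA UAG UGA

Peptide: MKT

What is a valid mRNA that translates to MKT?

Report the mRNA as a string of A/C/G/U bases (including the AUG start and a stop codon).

residue 1: M -> AUG (start codon)
residue 2: K codons sorted = AAA,AAG -> pick last = AAG
residue 3: T codons sorted = ACA,ACC,ACG,ACU -> pick last = ACU
terminator: stop codons sorted = UAA,UAG,UGA -> pick last = UGA

Answer: mRNA: AUGAAGACUUGA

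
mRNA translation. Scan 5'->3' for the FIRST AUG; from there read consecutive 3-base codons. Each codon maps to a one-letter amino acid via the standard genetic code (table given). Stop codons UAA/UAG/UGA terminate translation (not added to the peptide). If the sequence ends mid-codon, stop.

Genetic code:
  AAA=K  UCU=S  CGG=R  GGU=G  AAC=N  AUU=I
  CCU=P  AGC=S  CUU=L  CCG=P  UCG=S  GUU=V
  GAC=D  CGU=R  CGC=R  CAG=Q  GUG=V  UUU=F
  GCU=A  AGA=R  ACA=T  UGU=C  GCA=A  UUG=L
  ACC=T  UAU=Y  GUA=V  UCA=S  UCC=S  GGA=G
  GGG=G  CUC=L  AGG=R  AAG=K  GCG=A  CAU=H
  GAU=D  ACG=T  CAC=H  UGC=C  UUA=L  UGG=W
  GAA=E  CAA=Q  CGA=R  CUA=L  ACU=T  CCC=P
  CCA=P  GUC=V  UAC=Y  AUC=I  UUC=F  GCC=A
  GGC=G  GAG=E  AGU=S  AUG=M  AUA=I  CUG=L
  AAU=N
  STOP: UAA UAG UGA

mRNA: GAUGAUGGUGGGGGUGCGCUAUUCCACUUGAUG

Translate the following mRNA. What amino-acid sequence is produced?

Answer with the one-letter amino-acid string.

Answer: MMVGVRYST

Derivation:
start AUG at pos 1
pos 1: AUG -> M; peptide=M
pos 4: AUG -> M; peptide=MM
pos 7: GUG -> V; peptide=MMV
pos 10: GGG -> G; peptide=MMVG
pos 13: GUG -> V; peptide=MMVGV
pos 16: CGC -> R; peptide=MMVGVR
pos 19: UAU -> Y; peptide=MMVGVRY
pos 22: UCC -> S; peptide=MMVGVRYS
pos 25: ACU -> T; peptide=MMVGVRYST
pos 28: UGA -> STOP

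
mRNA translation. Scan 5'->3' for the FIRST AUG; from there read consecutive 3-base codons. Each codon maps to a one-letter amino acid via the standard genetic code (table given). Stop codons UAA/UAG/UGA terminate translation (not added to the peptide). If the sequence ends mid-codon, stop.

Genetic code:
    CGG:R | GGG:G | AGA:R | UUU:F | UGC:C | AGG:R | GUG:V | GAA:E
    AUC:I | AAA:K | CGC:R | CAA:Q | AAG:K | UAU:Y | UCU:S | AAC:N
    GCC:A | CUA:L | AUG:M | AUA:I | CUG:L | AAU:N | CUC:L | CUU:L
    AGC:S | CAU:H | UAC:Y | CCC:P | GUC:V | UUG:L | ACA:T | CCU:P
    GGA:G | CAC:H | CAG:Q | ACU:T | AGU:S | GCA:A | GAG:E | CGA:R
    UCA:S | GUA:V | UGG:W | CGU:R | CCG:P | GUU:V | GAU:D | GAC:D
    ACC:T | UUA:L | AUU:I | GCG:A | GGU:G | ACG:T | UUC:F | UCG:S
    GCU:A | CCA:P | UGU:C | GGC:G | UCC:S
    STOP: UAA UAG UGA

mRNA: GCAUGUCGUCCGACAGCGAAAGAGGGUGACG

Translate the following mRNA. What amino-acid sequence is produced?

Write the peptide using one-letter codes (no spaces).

start AUG at pos 2
pos 2: AUG -> M; peptide=M
pos 5: UCG -> S; peptide=MS
pos 8: UCC -> S; peptide=MSS
pos 11: GAC -> D; peptide=MSSD
pos 14: AGC -> S; peptide=MSSDS
pos 17: GAA -> E; peptide=MSSDSE
pos 20: AGA -> R; peptide=MSSDSER
pos 23: GGG -> G; peptide=MSSDSERG
pos 26: UGA -> STOP

Answer: MSSDSERG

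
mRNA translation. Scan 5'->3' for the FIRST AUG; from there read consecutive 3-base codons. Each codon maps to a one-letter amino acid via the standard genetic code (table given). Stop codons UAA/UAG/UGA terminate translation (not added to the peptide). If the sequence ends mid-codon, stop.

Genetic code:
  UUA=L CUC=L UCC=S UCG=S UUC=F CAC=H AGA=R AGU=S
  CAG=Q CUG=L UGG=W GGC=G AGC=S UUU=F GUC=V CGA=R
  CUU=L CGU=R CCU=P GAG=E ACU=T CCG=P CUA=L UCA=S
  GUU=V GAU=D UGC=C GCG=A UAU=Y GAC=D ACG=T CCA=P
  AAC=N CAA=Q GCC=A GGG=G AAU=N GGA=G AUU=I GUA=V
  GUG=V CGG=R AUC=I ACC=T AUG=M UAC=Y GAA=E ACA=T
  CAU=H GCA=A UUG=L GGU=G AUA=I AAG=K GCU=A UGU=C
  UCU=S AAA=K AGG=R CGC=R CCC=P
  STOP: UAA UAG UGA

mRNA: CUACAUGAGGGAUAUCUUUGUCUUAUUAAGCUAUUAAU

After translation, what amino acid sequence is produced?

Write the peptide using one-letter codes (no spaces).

Answer: MRDIFVLLSY

Derivation:
start AUG at pos 4
pos 4: AUG -> M; peptide=M
pos 7: AGG -> R; peptide=MR
pos 10: GAU -> D; peptide=MRD
pos 13: AUC -> I; peptide=MRDI
pos 16: UUU -> F; peptide=MRDIF
pos 19: GUC -> V; peptide=MRDIFV
pos 22: UUA -> L; peptide=MRDIFVL
pos 25: UUA -> L; peptide=MRDIFVLL
pos 28: AGC -> S; peptide=MRDIFVLLS
pos 31: UAU -> Y; peptide=MRDIFVLLSY
pos 34: UAA -> STOP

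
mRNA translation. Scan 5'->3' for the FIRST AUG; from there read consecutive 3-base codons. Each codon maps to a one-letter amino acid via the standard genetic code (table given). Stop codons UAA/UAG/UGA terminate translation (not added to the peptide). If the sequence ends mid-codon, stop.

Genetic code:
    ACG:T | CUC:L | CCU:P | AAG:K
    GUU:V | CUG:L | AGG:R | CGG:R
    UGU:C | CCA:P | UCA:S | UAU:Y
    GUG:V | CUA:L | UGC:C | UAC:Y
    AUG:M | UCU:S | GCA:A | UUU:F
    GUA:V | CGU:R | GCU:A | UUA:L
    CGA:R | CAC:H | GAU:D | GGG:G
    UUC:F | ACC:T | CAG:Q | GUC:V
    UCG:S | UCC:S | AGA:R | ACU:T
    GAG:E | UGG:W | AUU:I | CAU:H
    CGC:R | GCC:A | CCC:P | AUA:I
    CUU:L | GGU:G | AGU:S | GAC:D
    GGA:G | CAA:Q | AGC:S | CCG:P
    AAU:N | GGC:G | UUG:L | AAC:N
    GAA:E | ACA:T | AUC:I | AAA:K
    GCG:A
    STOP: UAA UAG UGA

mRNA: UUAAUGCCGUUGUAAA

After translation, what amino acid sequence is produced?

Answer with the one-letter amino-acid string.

start AUG at pos 3
pos 3: AUG -> M; peptide=M
pos 6: CCG -> P; peptide=MP
pos 9: UUG -> L; peptide=MPL
pos 12: UAA -> STOP

Answer: MPL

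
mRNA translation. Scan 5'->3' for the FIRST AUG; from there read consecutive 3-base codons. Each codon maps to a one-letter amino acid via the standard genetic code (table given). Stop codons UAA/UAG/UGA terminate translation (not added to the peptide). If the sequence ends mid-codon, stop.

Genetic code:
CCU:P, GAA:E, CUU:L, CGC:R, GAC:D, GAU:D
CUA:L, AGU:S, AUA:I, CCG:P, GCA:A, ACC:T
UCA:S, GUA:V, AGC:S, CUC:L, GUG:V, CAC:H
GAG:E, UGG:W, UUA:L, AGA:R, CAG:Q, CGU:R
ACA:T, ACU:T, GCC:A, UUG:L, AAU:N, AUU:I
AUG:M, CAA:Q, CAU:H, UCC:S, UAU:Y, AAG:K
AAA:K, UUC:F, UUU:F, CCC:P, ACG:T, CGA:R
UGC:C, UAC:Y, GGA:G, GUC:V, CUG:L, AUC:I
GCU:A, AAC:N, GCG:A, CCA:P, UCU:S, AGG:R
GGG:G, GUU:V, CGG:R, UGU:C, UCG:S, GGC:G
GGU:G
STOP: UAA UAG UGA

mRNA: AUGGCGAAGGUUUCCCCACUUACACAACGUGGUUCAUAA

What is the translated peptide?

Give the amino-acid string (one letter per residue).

start AUG at pos 0
pos 0: AUG -> M; peptide=M
pos 3: GCG -> A; peptide=MA
pos 6: AAG -> K; peptide=MAK
pos 9: GUU -> V; peptide=MAKV
pos 12: UCC -> S; peptide=MAKVS
pos 15: CCA -> P; peptide=MAKVSP
pos 18: CUU -> L; peptide=MAKVSPL
pos 21: ACA -> T; peptide=MAKVSPLT
pos 24: CAA -> Q; peptide=MAKVSPLTQ
pos 27: CGU -> R; peptide=MAKVSPLTQR
pos 30: GGU -> G; peptide=MAKVSPLTQRG
pos 33: UCA -> S; peptide=MAKVSPLTQRGS
pos 36: UAA -> STOP

Answer: MAKVSPLTQRGS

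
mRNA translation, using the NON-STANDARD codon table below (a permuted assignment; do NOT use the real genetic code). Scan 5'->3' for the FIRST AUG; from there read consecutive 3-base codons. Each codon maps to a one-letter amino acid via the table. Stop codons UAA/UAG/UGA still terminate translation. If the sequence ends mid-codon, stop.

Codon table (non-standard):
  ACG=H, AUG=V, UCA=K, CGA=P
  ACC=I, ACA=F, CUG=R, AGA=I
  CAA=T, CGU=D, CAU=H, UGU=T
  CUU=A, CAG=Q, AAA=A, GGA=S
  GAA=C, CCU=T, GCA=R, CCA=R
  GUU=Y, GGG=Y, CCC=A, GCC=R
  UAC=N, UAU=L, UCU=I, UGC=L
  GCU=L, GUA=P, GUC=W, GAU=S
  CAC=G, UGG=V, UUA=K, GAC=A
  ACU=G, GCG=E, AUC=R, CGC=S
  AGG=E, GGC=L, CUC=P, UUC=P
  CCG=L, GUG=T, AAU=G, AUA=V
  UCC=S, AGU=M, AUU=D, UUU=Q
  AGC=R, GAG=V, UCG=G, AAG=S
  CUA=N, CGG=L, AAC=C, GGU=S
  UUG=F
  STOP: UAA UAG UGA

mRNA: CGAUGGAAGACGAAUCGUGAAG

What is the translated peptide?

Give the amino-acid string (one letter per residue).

Answer: VCACG

Derivation:
start AUG at pos 2
pos 2: AUG -> V; peptide=V
pos 5: GAA -> C; peptide=VC
pos 8: GAC -> A; peptide=VCA
pos 11: GAA -> C; peptide=VCAC
pos 14: UCG -> G; peptide=VCACG
pos 17: UGA -> STOP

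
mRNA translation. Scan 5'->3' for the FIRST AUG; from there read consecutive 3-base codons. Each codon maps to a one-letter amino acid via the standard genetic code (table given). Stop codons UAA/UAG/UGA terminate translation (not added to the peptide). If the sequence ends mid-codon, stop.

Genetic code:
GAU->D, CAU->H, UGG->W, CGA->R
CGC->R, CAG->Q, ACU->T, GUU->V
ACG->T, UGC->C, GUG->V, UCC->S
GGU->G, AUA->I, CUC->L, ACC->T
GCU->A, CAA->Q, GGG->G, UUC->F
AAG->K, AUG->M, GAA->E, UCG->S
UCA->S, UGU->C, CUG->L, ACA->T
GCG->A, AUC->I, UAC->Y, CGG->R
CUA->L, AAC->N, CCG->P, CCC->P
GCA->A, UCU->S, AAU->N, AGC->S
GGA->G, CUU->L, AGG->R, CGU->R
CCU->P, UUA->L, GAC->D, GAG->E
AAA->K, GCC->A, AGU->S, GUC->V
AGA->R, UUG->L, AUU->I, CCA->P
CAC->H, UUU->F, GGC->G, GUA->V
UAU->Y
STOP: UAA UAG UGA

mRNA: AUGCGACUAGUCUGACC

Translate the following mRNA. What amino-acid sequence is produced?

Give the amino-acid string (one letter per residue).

Answer: MRLV

Derivation:
start AUG at pos 0
pos 0: AUG -> M; peptide=M
pos 3: CGA -> R; peptide=MR
pos 6: CUA -> L; peptide=MRL
pos 9: GUC -> V; peptide=MRLV
pos 12: UGA -> STOP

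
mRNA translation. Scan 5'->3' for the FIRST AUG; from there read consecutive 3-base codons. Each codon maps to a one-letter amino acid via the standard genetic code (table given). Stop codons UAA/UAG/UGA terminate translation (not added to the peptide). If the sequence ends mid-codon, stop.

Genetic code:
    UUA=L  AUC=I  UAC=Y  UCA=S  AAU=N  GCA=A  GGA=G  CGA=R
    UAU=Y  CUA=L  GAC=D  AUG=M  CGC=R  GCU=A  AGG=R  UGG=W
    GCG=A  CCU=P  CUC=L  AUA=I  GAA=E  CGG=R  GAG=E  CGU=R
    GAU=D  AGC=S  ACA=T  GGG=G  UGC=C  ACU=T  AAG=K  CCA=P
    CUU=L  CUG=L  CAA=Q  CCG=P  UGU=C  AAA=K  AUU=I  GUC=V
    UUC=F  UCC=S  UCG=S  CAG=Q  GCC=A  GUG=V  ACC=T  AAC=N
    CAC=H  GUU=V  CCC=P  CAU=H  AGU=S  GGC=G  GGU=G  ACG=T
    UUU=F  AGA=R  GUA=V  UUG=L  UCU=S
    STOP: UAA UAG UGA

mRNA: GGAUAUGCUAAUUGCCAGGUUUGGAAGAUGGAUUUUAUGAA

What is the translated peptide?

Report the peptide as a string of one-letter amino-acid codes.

start AUG at pos 4
pos 4: AUG -> M; peptide=M
pos 7: CUA -> L; peptide=ML
pos 10: AUU -> I; peptide=MLI
pos 13: GCC -> A; peptide=MLIA
pos 16: AGG -> R; peptide=MLIAR
pos 19: UUU -> F; peptide=MLIARF
pos 22: GGA -> G; peptide=MLIARFG
pos 25: AGA -> R; peptide=MLIARFGR
pos 28: UGG -> W; peptide=MLIARFGRW
pos 31: AUU -> I; peptide=MLIARFGRWI
pos 34: UUA -> L; peptide=MLIARFGRWIL
pos 37: UGA -> STOP

Answer: MLIARFGRWIL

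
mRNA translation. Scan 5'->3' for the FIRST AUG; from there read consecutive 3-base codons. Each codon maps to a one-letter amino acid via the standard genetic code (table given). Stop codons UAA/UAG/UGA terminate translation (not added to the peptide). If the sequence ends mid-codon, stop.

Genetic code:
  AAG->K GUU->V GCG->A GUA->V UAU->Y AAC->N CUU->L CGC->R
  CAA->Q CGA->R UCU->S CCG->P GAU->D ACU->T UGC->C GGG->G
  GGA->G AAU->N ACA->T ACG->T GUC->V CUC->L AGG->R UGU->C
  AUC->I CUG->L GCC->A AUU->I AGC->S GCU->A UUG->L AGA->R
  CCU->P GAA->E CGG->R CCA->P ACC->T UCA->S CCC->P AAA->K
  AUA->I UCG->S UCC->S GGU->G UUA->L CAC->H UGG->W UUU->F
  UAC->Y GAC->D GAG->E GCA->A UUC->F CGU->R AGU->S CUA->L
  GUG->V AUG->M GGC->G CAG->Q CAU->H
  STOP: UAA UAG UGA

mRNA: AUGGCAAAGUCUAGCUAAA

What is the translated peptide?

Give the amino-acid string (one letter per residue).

start AUG at pos 0
pos 0: AUG -> M; peptide=M
pos 3: GCA -> A; peptide=MA
pos 6: AAG -> K; peptide=MAK
pos 9: UCU -> S; peptide=MAKS
pos 12: AGC -> S; peptide=MAKSS
pos 15: UAA -> STOP

Answer: MAKSS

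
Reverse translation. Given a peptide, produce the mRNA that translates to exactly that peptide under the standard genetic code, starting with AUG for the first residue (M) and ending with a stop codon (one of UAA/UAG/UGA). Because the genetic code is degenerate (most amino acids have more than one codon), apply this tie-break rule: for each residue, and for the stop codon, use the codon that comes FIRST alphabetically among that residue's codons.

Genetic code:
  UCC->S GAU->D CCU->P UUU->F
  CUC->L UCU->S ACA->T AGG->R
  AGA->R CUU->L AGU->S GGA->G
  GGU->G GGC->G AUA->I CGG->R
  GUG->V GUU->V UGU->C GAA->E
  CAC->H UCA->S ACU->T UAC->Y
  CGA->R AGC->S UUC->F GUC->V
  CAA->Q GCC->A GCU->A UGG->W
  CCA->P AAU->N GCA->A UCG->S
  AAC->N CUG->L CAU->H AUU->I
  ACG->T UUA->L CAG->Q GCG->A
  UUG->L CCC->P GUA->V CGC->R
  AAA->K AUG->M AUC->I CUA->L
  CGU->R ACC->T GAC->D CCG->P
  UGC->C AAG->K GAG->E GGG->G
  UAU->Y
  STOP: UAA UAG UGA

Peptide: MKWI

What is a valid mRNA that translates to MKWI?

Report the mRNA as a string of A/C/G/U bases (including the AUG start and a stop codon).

residue 1: M -> AUG (start codon)
residue 2: K codons sorted = AAA,AAG -> pick first = AAA
residue 3: W -> UGG (only codon)
residue 4: I codons sorted = AUA,AUC,AUU -> pick first = AUA
terminator: stop codons sorted = UAA,UAG,UGA -> pick first = UAA

Answer: mRNA: AUGAAAUGGAUAUAA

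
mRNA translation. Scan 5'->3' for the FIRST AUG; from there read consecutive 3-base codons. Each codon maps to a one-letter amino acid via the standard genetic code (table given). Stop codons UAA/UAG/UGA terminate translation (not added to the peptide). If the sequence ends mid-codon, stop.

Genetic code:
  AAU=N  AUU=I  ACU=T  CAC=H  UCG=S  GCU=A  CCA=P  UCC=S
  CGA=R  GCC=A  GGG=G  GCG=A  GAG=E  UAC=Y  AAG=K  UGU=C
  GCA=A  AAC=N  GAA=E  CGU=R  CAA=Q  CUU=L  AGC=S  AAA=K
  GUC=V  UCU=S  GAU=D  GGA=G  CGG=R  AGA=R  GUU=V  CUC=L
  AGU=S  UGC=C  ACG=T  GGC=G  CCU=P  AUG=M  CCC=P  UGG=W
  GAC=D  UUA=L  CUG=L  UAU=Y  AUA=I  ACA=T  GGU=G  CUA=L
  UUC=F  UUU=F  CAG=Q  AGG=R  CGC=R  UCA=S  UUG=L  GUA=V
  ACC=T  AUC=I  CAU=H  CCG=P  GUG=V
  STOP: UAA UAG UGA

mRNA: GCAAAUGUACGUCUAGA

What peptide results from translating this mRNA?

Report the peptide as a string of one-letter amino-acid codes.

start AUG at pos 4
pos 4: AUG -> M; peptide=M
pos 7: UAC -> Y; peptide=MY
pos 10: GUC -> V; peptide=MYV
pos 13: UAG -> STOP

Answer: MYV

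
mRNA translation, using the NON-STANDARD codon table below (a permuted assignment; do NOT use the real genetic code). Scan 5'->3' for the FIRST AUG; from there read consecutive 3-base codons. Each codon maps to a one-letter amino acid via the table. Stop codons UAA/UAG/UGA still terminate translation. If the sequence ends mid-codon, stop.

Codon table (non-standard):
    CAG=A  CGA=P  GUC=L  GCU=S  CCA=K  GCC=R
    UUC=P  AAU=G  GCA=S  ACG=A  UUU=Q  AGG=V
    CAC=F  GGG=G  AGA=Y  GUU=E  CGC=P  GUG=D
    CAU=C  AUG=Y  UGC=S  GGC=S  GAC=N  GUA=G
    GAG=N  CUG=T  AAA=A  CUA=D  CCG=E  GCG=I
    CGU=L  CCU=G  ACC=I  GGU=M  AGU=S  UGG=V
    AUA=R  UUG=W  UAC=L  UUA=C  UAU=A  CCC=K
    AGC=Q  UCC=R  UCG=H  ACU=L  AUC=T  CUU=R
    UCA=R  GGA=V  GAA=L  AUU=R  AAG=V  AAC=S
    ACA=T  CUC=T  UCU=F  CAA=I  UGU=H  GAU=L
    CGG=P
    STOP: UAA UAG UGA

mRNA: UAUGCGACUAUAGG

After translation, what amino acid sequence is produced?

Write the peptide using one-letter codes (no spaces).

Answer: YPD

Derivation:
start AUG at pos 1
pos 1: AUG -> Y; peptide=Y
pos 4: CGA -> P; peptide=YP
pos 7: CUA -> D; peptide=YPD
pos 10: UAG -> STOP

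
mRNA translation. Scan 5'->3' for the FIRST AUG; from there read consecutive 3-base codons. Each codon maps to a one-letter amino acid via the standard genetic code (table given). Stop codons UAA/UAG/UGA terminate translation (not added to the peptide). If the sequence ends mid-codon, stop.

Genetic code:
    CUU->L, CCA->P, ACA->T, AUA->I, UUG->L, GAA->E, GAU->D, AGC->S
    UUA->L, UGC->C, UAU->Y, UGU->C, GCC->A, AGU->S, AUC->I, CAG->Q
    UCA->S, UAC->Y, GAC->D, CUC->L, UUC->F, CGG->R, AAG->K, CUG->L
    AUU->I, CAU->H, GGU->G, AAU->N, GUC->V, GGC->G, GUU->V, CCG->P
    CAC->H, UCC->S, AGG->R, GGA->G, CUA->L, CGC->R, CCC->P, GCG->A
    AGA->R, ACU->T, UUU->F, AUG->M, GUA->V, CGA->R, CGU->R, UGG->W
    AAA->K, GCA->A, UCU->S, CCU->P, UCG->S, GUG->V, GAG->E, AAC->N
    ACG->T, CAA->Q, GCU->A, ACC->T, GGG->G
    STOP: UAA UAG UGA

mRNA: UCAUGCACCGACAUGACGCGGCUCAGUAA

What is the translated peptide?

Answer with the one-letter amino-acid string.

Answer: MHRHDAAQ

Derivation:
start AUG at pos 2
pos 2: AUG -> M; peptide=M
pos 5: CAC -> H; peptide=MH
pos 8: CGA -> R; peptide=MHR
pos 11: CAU -> H; peptide=MHRH
pos 14: GAC -> D; peptide=MHRHD
pos 17: GCG -> A; peptide=MHRHDA
pos 20: GCU -> A; peptide=MHRHDAA
pos 23: CAG -> Q; peptide=MHRHDAAQ
pos 26: UAA -> STOP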